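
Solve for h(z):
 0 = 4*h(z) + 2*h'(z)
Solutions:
 h(z) = C1*exp(-2*z)


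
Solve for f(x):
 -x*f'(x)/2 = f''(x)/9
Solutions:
 f(x) = C1 + C2*erf(3*x/2)


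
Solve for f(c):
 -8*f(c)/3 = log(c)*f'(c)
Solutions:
 f(c) = C1*exp(-8*li(c)/3)


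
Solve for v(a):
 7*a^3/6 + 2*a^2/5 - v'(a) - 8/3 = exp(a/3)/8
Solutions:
 v(a) = C1 + 7*a^4/24 + 2*a^3/15 - 8*a/3 - 3*exp(a/3)/8


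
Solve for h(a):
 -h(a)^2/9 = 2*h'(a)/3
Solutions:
 h(a) = 6/(C1 + a)


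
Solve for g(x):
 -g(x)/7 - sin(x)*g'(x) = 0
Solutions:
 g(x) = C1*(cos(x) + 1)^(1/14)/(cos(x) - 1)^(1/14)


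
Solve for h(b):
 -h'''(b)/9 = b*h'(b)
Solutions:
 h(b) = C1 + Integral(C2*airyai(-3^(2/3)*b) + C3*airybi(-3^(2/3)*b), b)


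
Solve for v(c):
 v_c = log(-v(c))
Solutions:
 -li(-v(c)) = C1 + c


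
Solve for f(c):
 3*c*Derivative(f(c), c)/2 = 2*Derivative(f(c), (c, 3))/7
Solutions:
 f(c) = C1 + Integral(C2*airyai(42^(1/3)*c/2) + C3*airybi(42^(1/3)*c/2), c)


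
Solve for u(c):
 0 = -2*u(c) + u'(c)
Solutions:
 u(c) = C1*exp(2*c)


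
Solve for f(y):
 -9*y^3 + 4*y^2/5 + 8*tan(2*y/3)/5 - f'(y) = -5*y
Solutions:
 f(y) = C1 - 9*y^4/4 + 4*y^3/15 + 5*y^2/2 - 12*log(cos(2*y/3))/5


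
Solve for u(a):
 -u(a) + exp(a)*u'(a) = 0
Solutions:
 u(a) = C1*exp(-exp(-a))


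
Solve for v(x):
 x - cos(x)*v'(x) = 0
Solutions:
 v(x) = C1 + Integral(x/cos(x), x)


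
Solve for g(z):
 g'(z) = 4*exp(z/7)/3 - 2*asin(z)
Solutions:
 g(z) = C1 - 2*z*asin(z) - 2*sqrt(1 - z^2) + 28*exp(z/7)/3


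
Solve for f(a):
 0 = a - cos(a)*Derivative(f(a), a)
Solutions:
 f(a) = C1 + Integral(a/cos(a), a)


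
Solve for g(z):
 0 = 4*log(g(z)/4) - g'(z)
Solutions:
 Integral(1/(-log(_y) + 2*log(2)), (_y, g(z)))/4 = C1 - z


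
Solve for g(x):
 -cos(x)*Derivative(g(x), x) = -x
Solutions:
 g(x) = C1 + Integral(x/cos(x), x)


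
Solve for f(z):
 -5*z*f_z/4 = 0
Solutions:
 f(z) = C1


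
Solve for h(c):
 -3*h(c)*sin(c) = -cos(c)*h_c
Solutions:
 h(c) = C1/cos(c)^3


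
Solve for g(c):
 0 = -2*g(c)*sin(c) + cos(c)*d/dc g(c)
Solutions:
 g(c) = C1/cos(c)^2


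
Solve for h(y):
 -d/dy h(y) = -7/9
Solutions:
 h(y) = C1 + 7*y/9


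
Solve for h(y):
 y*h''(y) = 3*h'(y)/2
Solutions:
 h(y) = C1 + C2*y^(5/2)


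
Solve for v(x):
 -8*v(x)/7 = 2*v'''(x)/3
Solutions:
 v(x) = C3*exp(x*(-12^(1/3)*7^(2/3) + 3*14^(2/3)*3^(1/3))/28)*sin(14^(2/3)*3^(5/6)*x/14) + C4*exp(x*(-12^(1/3)*7^(2/3) + 3*14^(2/3)*3^(1/3))/28)*cos(14^(2/3)*3^(5/6)*x/14) + C5*exp(-x*(12^(1/3)*7^(2/3) + 3*14^(2/3)*3^(1/3))/28) + (C1*sin(14^(2/3)*3^(5/6)*x/14) + C2*cos(14^(2/3)*3^(5/6)*x/14))*exp(12^(1/3)*7^(2/3)*x/14)


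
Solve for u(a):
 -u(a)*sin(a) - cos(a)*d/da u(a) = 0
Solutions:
 u(a) = C1*cos(a)


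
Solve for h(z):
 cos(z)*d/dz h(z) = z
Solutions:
 h(z) = C1 + Integral(z/cos(z), z)


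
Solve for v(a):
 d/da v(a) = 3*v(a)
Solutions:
 v(a) = C1*exp(3*a)


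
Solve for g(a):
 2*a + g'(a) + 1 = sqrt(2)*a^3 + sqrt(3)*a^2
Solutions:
 g(a) = C1 + sqrt(2)*a^4/4 + sqrt(3)*a^3/3 - a^2 - a


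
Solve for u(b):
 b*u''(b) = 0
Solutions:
 u(b) = C1 + C2*b


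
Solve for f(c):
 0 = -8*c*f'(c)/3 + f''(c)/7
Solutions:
 f(c) = C1 + C2*erfi(2*sqrt(21)*c/3)


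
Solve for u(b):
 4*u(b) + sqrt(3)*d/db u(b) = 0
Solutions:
 u(b) = C1*exp(-4*sqrt(3)*b/3)


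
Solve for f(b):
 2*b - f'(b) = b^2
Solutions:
 f(b) = C1 - b^3/3 + b^2


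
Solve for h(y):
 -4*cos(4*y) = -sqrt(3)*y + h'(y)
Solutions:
 h(y) = C1 + sqrt(3)*y^2/2 - sin(4*y)


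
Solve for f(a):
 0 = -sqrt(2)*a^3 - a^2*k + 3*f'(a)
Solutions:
 f(a) = C1 + sqrt(2)*a^4/12 + a^3*k/9


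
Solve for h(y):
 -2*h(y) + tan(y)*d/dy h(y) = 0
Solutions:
 h(y) = C1*sin(y)^2


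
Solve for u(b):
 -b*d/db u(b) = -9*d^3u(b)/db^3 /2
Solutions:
 u(b) = C1 + Integral(C2*airyai(6^(1/3)*b/3) + C3*airybi(6^(1/3)*b/3), b)


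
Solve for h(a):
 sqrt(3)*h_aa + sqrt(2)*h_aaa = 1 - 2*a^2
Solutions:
 h(a) = C1 + C2*a + C3*exp(-sqrt(6)*a/2) - sqrt(3)*a^4/18 + 2*sqrt(2)*a^3/9 - 5*sqrt(3)*a^2/18


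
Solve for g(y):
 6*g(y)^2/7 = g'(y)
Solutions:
 g(y) = -7/(C1 + 6*y)


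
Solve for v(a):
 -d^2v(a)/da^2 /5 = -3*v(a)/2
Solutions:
 v(a) = C1*exp(-sqrt(30)*a/2) + C2*exp(sqrt(30)*a/2)


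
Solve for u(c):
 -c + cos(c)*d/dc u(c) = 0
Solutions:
 u(c) = C1 + Integral(c/cos(c), c)


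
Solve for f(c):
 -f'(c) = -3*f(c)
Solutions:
 f(c) = C1*exp(3*c)


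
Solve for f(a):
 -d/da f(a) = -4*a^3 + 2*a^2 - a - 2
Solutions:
 f(a) = C1 + a^4 - 2*a^3/3 + a^2/2 + 2*a


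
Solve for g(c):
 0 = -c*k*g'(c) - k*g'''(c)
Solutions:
 g(c) = C1 + Integral(C2*airyai(-c) + C3*airybi(-c), c)


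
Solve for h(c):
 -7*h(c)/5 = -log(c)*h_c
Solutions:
 h(c) = C1*exp(7*li(c)/5)


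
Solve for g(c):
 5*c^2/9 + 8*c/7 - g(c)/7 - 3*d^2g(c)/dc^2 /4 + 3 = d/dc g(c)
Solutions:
 g(c) = C1*exp(2*c*(-7 + 2*sqrt(7))/21) + C2*exp(-2*c*(2*sqrt(7) + 7)/21) + 35*c^2/9 - 418*c/9 + 5495/18


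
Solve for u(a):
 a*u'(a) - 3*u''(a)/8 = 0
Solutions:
 u(a) = C1 + C2*erfi(2*sqrt(3)*a/3)


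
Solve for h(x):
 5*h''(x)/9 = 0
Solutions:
 h(x) = C1 + C2*x


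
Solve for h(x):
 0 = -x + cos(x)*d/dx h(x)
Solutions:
 h(x) = C1 + Integral(x/cos(x), x)


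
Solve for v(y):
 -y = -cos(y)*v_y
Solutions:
 v(y) = C1 + Integral(y/cos(y), y)


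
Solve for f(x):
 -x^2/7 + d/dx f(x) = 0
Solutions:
 f(x) = C1 + x^3/21


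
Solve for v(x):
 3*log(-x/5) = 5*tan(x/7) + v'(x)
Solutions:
 v(x) = C1 + 3*x*log(-x) - 3*x*log(5) - 3*x + 35*log(cos(x/7))


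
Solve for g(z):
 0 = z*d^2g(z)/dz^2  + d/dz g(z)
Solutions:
 g(z) = C1 + C2*log(z)


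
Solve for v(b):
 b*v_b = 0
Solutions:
 v(b) = C1


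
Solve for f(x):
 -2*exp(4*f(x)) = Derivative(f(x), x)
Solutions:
 f(x) = log(-I*(1/(C1 + 8*x))^(1/4))
 f(x) = log(I*(1/(C1 + 8*x))^(1/4))
 f(x) = log(-(1/(C1 + 8*x))^(1/4))
 f(x) = log(1/(C1 + 8*x))/4


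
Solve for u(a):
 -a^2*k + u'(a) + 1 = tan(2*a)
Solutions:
 u(a) = C1 + a^3*k/3 - a - log(cos(2*a))/2


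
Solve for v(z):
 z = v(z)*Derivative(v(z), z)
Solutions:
 v(z) = -sqrt(C1 + z^2)
 v(z) = sqrt(C1 + z^2)


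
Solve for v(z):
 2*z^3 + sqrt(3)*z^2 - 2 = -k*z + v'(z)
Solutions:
 v(z) = C1 + k*z^2/2 + z^4/2 + sqrt(3)*z^3/3 - 2*z


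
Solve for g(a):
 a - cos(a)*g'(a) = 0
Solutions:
 g(a) = C1 + Integral(a/cos(a), a)


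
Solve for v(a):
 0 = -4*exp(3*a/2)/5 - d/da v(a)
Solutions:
 v(a) = C1 - 8*exp(3*a/2)/15


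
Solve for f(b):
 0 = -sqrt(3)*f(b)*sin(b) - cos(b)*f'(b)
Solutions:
 f(b) = C1*cos(b)^(sqrt(3))


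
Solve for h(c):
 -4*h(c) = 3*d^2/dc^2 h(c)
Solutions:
 h(c) = C1*sin(2*sqrt(3)*c/3) + C2*cos(2*sqrt(3)*c/3)


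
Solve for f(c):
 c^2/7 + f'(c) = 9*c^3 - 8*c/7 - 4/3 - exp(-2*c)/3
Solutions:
 f(c) = C1 + 9*c^4/4 - c^3/21 - 4*c^2/7 - 4*c/3 + exp(-2*c)/6


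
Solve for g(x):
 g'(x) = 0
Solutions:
 g(x) = C1


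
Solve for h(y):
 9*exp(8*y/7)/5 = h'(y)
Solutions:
 h(y) = C1 + 63*exp(8*y/7)/40


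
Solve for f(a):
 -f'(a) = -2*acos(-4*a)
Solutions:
 f(a) = C1 + 2*a*acos(-4*a) + sqrt(1 - 16*a^2)/2


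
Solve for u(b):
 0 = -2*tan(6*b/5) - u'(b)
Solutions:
 u(b) = C1 + 5*log(cos(6*b/5))/3


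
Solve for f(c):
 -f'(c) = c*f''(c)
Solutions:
 f(c) = C1 + C2*log(c)


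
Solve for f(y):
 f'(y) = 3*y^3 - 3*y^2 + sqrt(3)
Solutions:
 f(y) = C1 + 3*y^4/4 - y^3 + sqrt(3)*y


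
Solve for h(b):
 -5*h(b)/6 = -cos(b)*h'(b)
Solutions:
 h(b) = C1*(sin(b) + 1)^(5/12)/(sin(b) - 1)^(5/12)


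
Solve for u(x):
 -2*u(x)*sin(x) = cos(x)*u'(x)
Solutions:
 u(x) = C1*cos(x)^2


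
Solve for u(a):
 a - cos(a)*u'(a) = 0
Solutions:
 u(a) = C1 + Integral(a/cos(a), a)


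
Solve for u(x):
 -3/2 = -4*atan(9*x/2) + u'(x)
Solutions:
 u(x) = C1 + 4*x*atan(9*x/2) - 3*x/2 - 4*log(81*x^2 + 4)/9


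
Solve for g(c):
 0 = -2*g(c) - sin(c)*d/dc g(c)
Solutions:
 g(c) = C1*(cos(c) + 1)/(cos(c) - 1)


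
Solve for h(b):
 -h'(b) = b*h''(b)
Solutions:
 h(b) = C1 + C2*log(b)


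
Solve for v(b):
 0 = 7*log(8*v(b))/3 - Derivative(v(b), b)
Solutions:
 -3*Integral(1/(log(_y) + 3*log(2)), (_y, v(b)))/7 = C1 - b


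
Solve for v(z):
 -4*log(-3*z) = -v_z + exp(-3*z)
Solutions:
 v(z) = C1 + 4*z*log(-z) + 4*z*(-1 + log(3)) - exp(-3*z)/3


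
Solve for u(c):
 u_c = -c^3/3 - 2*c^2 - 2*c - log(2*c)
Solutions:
 u(c) = C1 - c^4/12 - 2*c^3/3 - c^2 - c*log(c) - c*log(2) + c


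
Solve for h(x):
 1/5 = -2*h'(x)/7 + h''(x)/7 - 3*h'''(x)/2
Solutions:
 h(x) = C1 - 7*x/10 + (C2*sin(sqrt(83)*x/21) + C3*cos(sqrt(83)*x/21))*exp(x/21)


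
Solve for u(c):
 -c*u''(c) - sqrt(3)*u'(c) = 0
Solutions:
 u(c) = C1 + C2*c^(1 - sqrt(3))


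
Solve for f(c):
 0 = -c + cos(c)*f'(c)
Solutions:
 f(c) = C1 + Integral(c/cos(c), c)


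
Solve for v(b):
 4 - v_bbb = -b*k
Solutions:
 v(b) = C1 + C2*b + C3*b^2 + b^4*k/24 + 2*b^3/3


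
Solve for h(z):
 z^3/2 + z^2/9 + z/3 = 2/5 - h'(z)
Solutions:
 h(z) = C1 - z^4/8 - z^3/27 - z^2/6 + 2*z/5


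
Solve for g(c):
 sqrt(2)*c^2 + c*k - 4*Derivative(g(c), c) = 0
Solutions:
 g(c) = C1 + sqrt(2)*c^3/12 + c^2*k/8


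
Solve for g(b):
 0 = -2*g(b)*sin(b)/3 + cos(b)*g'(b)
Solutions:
 g(b) = C1/cos(b)^(2/3)


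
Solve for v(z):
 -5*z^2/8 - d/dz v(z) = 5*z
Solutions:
 v(z) = C1 - 5*z^3/24 - 5*z^2/2


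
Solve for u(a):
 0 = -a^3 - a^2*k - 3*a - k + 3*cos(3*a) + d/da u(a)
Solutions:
 u(a) = C1 + a^4/4 + a^3*k/3 + 3*a^2/2 + a*k - sin(3*a)


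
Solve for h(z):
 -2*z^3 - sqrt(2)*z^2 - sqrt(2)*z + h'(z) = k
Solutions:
 h(z) = C1 + k*z + z^4/2 + sqrt(2)*z^3/3 + sqrt(2)*z^2/2


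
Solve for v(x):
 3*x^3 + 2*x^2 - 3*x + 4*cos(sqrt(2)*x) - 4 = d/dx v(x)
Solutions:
 v(x) = C1 + 3*x^4/4 + 2*x^3/3 - 3*x^2/2 - 4*x + 2*sqrt(2)*sin(sqrt(2)*x)


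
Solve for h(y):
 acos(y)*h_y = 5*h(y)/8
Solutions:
 h(y) = C1*exp(5*Integral(1/acos(y), y)/8)


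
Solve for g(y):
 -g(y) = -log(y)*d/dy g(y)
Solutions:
 g(y) = C1*exp(li(y))


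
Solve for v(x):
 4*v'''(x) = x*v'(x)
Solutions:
 v(x) = C1 + Integral(C2*airyai(2^(1/3)*x/2) + C3*airybi(2^(1/3)*x/2), x)


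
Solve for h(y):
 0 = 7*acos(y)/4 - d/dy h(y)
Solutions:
 h(y) = C1 + 7*y*acos(y)/4 - 7*sqrt(1 - y^2)/4


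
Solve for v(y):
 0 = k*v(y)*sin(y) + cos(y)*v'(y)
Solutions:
 v(y) = C1*exp(k*log(cos(y)))


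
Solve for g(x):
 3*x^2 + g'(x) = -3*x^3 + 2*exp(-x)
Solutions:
 g(x) = C1 - 3*x^4/4 - x^3 - 2*exp(-x)


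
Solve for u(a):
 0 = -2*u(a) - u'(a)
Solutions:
 u(a) = C1*exp(-2*a)


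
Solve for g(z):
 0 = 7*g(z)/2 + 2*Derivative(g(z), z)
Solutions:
 g(z) = C1*exp(-7*z/4)


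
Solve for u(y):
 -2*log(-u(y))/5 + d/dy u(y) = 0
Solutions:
 -li(-u(y)) = C1 + 2*y/5


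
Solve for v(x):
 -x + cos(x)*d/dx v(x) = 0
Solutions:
 v(x) = C1 + Integral(x/cos(x), x)


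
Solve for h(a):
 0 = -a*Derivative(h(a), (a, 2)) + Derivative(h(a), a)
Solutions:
 h(a) = C1 + C2*a^2


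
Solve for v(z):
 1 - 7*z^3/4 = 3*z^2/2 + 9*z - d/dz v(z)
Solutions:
 v(z) = C1 + 7*z^4/16 + z^3/2 + 9*z^2/2 - z


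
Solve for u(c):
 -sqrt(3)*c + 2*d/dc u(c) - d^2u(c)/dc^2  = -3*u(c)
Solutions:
 u(c) = C1*exp(-c) + C2*exp(3*c) + sqrt(3)*c/3 - 2*sqrt(3)/9


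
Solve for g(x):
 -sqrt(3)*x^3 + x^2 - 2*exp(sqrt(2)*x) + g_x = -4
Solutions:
 g(x) = C1 + sqrt(3)*x^4/4 - x^3/3 - 4*x + sqrt(2)*exp(sqrt(2)*x)


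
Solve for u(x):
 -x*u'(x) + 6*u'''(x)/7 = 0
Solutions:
 u(x) = C1 + Integral(C2*airyai(6^(2/3)*7^(1/3)*x/6) + C3*airybi(6^(2/3)*7^(1/3)*x/6), x)


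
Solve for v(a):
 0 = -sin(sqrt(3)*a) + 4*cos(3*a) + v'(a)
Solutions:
 v(a) = C1 - 4*sin(3*a)/3 - sqrt(3)*cos(sqrt(3)*a)/3


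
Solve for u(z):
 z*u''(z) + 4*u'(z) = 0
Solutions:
 u(z) = C1 + C2/z^3


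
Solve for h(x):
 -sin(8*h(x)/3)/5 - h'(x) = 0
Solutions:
 x/5 + 3*log(cos(8*h(x)/3) - 1)/16 - 3*log(cos(8*h(x)/3) + 1)/16 = C1


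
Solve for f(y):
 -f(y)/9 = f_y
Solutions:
 f(y) = C1*exp(-y/9)


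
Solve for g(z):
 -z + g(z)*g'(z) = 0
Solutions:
 g(z) = -sqrt(C1 + z^2)
 g(z) = sqrt(C1 + z^2)


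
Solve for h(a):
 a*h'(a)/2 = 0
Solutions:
 h(a) = C1


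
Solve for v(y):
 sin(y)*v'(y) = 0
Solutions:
 v(y) = C1


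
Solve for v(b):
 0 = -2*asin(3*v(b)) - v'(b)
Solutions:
 Integral(1/asin(3*_y), (_y, v(b))) = C1 - 2*b


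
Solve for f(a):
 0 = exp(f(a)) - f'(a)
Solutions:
 f(a) = log(-1/(C1 + a))


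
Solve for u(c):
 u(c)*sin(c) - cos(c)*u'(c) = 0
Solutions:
 u(c) = C1/cos(c)


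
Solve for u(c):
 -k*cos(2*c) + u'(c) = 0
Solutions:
 u(c) = C1 + k*sin(2*c)/2


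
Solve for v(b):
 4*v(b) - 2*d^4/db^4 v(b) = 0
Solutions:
 v(b) = C1*exp(-2^(1/4)*b) + C2*exp(2^(1/4)*b) + C3*sin(2^(1/4)*b) + C4*cos(2^(1/4)*b)


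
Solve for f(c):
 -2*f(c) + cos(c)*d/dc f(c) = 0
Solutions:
 f(c) = C1*(sin(c) + 1)/(sin(c) - 1)


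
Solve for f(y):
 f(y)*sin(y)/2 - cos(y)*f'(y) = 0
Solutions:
 f(y) = C1/sqrt(cos(y))


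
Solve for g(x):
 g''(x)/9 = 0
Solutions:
 g(x) = C1 + C2*x


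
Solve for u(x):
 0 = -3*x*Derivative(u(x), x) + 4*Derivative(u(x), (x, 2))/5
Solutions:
 u(x) = C1 + C2*erfi(sqrt(30)*x/4)


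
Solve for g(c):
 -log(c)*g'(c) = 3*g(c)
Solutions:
 g(c) = C1*exp(-3*li(c))


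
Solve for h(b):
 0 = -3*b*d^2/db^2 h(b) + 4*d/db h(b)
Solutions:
 h(b) = C1 + C2*b^(7/3)


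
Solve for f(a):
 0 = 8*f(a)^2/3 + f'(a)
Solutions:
 f(a) = 3/(C1 + 8*a)


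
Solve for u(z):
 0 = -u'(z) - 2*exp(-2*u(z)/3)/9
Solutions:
 u(z) = 3*log(-sqrt(C1 - 2*z)) - 6*log(3) + 3*log(6)/2
 u(z) = 3*log(C1 - 2*z)/2 - 6*log(3) + 3*log(6)/2


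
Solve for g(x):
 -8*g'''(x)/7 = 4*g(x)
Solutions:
 g(x) = C3*exp(-2^(2/3)*7^(1/3)*x/2) + (C1*sin(2^(2/3)*sqrt(3)*7^(1/3)*x/4) + C2*cos(2^(2/3)*sqrt(3)*7^(1/3)*x/4))*exp(2^(2/3)*7^(1/3)*x/4)


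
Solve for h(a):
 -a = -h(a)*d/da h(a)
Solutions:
 h(a) = -sqrt(C1 + a^2)
 h(a) = sqrt(C1 + a^2)


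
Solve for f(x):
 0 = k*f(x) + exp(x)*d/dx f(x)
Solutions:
 f(x) = C1*exp(k*exp(-x))


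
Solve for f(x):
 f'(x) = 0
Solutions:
 f(x) = C1


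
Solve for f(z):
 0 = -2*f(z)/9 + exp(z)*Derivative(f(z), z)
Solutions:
 f(z) = C1*exp(-2*exp(-z)/9)


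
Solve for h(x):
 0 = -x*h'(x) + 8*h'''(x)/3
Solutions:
 h(x) = C1 + Integral(C2*airyai(3^(1/3)*x/2) + C3*airybi(3^(1/3)*x/2), x)


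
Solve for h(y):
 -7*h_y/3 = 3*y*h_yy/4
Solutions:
 h(y) = C1 + C2/y^(19/9)


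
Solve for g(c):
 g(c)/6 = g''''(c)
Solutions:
 g(c) = C1*exp(-6^(3/4)*c/6) + C2*exp(6^(3/4)*c/6) + C3*sin(6^(3/4)*c/6) + C4*cos(6^(3/4)*c/6)


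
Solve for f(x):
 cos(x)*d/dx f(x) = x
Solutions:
 f(x) = C1 + Integral(x/cos(x), x)


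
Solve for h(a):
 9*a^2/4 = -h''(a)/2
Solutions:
 h(a) = C1 + C2*a - 3*a^4/8


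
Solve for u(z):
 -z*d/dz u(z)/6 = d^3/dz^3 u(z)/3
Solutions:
 u(z) = C1 + Integral(C2*airyai(-2^(2/3)*z/2) + C3*airybi(-2^(2/3)*z/2), z)


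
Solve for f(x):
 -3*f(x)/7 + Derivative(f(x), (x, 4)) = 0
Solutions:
 f(x) = C1*exp(-3^(1/4)*7^(3/4)*x/7) + C2*exp(3^(1/4)*7^(3/4)*x/7) + C3*sin(3^(1/4)*7^(3/4)*x/7) + C4*cos(3^(1/4)*7^(3/4)*x/7)


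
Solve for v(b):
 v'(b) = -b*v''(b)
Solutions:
 v(b) = C1 + C2*log(b)


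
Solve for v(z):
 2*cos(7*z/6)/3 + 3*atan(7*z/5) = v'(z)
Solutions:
 v(z) = C1 + 3*z*atan(7*z/5) - 15*log(49*z^2 + 25)/14 + 4*sin(7*z/6)/7


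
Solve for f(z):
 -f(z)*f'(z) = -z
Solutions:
 f(z) = -sqrt(C1 + z^2)
 f(z) = sqrt(C1 + z^2)


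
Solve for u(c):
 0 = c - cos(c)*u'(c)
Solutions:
 u(c) = C1 + Integral(c/cos(c), c)


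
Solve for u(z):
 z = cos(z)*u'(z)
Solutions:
 u(z) = C1 + Integral(z/cos(z), z)


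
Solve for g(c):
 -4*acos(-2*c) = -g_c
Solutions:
 g(c) = C1 + 4*c*acos(-2*c) + 2*sqrt(1 - 4*c^2)


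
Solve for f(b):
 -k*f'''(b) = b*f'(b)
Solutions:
 f(b) = C1 + Integral(C2*airyai(b*(-1/k)^(1/3)) + C3*airybi(b*(-1/k)^(1/3)), b)


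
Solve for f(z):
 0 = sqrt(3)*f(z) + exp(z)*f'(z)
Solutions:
 f(z) = C1*exp(sqrt(3)*exp(-z))


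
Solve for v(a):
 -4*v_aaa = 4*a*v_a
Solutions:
 v(a) = C1 + Integral(C2*airyai(-a) + C3*airybi(-a), a)


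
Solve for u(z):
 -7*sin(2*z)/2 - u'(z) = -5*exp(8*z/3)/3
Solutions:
 u(z) = C1 + 5*exp(8*z/3)/8 + 7*cos(2*z)/4


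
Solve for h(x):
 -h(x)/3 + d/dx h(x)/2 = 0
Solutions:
 h(x) = C1*exp(2*x/3)


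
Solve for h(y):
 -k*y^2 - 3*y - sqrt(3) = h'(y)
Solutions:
 h(y) = C1 - k*y^3/3 - 3*y^2/2 - sqrt(3)*y


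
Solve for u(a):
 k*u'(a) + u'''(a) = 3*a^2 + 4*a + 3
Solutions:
 u(a) = C1 + C2*exp(-a*sqrt(-k)) + C3*exp(a*sqrt(-k)) + a^3/k + 2*a^2/k + 3*a/k - 6*a/k^2


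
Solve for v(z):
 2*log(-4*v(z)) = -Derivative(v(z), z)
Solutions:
 Integral(1/(log(-_y) + 2*log(2)), (_y, v(z)))/2 = C1 - z


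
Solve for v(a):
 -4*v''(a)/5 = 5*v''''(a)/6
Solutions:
 v(a) = C1 + C2*a + C3*sin(2*sqrt(6)*a/5) + C4*cos(2*sqrt(6)*a/5)


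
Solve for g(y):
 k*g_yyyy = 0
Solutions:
 g(y) = C1 + C2*y + C3*y^2 + C4*y^3


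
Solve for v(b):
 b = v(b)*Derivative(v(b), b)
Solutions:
 v(b) = -sqrt(C1 + b^2)
 v(b) = sqrt(C1 + b^2)


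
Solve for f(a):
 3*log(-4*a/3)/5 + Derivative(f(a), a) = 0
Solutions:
 f(a) = C1 - 3*a*log(-a)/5 + 3*a*(-2*log(2) + 1 + log(3))/5


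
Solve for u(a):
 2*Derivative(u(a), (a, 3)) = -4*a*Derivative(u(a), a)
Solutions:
 u(a) = C1 + Integral(C2*airyai(-2^(1/3)*a) + C3*airybi(-2^(1/3)*a), a)


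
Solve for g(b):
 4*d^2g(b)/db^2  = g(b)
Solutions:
 g(b) = C1*exp(-b/2) + C2*exp(b/2)


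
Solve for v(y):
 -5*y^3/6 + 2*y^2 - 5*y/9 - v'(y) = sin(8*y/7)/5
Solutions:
 v(y) = C1 - 5*y^4/24 + 2*y^3/3 - 5*y^2/18 + 7*cos(8*y/7)/40


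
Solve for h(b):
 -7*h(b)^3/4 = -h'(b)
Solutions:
 h(b) = -sqrt(2)*sqrt(-1/(C1 + 7*b))
 h(b) = sqrt(2)*sqrt(-1/(C1 + 7*b))


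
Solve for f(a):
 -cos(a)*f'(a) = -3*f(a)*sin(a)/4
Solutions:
 f(a) = C1/cos(a)^(3/4)


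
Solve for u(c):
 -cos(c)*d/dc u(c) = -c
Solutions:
 u(c) = C1 + Integral(c/cos(c), c)


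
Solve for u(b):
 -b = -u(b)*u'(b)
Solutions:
 u(b) = -sqrt(C1 + b^2)
 u(b) = sqrt(C1 + b^2)


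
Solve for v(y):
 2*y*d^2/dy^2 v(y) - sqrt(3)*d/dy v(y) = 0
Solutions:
 v(y) = C1 + C2*y^(sqrt(3)/2 + 1)


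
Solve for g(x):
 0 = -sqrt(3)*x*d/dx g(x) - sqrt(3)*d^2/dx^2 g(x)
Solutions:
 g(x) = C1 + C2*erf(sqrt(2)*x/2)


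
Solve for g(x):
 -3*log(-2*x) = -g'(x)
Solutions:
 g(x) = C1 + 3*x*log(-x) + 3*x*(-1 + log(2))


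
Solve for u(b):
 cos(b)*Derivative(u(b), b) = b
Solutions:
 u(b) = C1 + Integral(b/cos(b), b)


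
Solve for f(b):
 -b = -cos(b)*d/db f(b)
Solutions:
 f(b) = C1 + Integral(b/cos(b), b)


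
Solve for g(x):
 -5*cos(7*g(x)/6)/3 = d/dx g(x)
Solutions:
 5*x/3 - 3*log(sin(7*g(x)/6) - 1)/7 + 3*log(sin(7*g(x)/6) + 1)/7 = C1


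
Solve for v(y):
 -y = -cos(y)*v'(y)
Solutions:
 v(y) = C1 + Integral(y/cos(y), y)


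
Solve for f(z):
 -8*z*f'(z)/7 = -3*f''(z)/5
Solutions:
 f(z) = C1 + C2*erfi(2*sqrt(105)*z/21)


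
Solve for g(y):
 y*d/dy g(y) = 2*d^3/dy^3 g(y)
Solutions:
 g(y) = C1 + Integral(C2*airyai(2^(2/3)*y/2) + C3*airybi(2^(2/3)*y/2), y)


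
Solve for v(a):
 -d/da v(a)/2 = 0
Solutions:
 v(a) = C1


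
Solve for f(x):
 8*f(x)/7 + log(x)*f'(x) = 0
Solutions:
 f(x) = C1*exp(-8*li(x)/7)


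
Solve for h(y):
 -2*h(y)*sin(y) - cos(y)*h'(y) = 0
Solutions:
 h(y) = C1*cos(y)^2


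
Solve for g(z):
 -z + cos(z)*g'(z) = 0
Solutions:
 g(z) = C1 + Integral(z/cos(z), z)


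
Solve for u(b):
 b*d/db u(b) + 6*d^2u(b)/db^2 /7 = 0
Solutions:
 u(b) = C1 + C2*erf(sqrt(21)*b/6)


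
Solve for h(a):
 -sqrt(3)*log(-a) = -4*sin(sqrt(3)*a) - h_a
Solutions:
 h(a) = C1 + sqrt(3)*a*(log(-a) - 1) + 4*sqrt(3)*cos(sqrt(3)*a)/3


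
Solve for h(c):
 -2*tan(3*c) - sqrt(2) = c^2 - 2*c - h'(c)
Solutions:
 h(c) = C1 + c^3/3 - c^2 + sqrt(2)*c - 2*log(cos(3*c))/3


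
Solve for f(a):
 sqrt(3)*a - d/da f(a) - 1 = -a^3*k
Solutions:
 f(a) = C1 + a^4*k/4 + sqrt(3)*a^2/2 - a


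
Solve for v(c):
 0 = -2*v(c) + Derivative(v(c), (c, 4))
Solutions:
 v(c) = C1*exp(-2^(1/4)*c) + C2*exp(2^(1/4)*c) + C3*sin(2^(1/4)*c) + C4*cos(2^(1/4)*c)


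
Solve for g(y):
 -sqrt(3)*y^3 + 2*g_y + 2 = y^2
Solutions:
 g(y) = C1 + sqrt(3)*y^4/8 + y^3/6 - y


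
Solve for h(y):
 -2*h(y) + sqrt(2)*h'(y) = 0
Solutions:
 h(y) = C1*exp(sqrt(2)*y)


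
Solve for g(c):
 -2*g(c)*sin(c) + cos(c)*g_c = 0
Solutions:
 g(c) = C1/cos(c)^2


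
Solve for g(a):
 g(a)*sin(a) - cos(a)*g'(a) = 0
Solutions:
 g(a) = C1/cos(a)


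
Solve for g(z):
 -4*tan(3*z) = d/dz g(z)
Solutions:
 g(z) = C1 + 4*log(cos(3*z))/3


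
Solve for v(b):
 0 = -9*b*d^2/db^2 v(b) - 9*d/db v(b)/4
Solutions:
 v(b) = C1 + C2*b^(3/4)


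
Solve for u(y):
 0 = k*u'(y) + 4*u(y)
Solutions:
 u(y) = C1*exp(-4*y/k)


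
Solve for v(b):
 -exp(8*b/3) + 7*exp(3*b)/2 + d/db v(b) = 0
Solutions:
 v(b) = C1 + 3*exp(8*b/3)/8 - 7*exp(3*b)/6


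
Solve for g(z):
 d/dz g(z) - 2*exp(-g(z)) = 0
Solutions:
 g(z) = log(C1 + 2*z)


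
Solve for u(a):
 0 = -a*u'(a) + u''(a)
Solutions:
 u(a) = C1 + C2*erfi(sqrt(2)*a/2)


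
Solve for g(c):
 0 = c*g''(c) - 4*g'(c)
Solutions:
 g(c) = C1 + C2*c^5


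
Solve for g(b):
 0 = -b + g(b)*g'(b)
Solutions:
 g(b) = -sqrt(C1 + b^2)
 g(b) = sqrt(C1 + b^2)


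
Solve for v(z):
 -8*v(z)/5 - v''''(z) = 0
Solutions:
 v(z) = (C1*sin(2^(1/4)*5^(3/4)*z/5) + C2*cos(2^(1/4)*5^(3/4)*z/5))*exp(-2^(1/4)*5^(3/4)*z/5) + (C3*sin(2^(1/4)*5^(3/4)*z/5) + C4*cos(2^(1/4)*5^(3/4)*z/5))*exp(2^(1/4)*5^(3/4)*z/5)


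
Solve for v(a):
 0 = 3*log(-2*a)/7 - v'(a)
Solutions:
 v(a) = C1 + 3*a*log(-a)/7 + 3*a*(-1 + log(2))/7


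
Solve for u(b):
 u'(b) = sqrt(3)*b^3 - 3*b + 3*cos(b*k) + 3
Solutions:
 u(b) = C1 + sqrt(3)*b^4/4 - 3*b^2/2 + 3*b + 3*sin(b*k)/k


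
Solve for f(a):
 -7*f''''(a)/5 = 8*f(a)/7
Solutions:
 f(a) = (C1*sin(10^(1/4)*sqrt(7)*a/7) + C2*cos(10^(1/4)*sqrt(7)*a/7))*exp(-10^(1/4)*sqrt(7)*a/7) + (C3*sin(10^(1/4)*sqrt(7)*a/7) + C4*cos(10^(1/4)*sqrt(7)*a/7))*exp(10^(1/4)*sqrt(7)*a/7)


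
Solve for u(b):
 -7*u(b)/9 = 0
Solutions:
 u(b) = 0


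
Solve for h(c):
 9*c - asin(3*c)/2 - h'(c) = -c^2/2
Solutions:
 h(c) = C1 + c^3/6 + 9*c^2/2 - c*asin(3*c)/2 - sqrt(1 - 9*c^2)/6


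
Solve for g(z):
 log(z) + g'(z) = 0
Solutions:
 g(z) = C1 - z*log(z) + z


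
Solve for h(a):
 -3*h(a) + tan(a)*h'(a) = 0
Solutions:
 h(a) = C1*sin(a)^3


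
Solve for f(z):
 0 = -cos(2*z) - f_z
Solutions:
 f(z) = C1 - sin(2*z)/2


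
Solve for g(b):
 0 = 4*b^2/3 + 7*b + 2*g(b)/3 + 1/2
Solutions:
 g(b) = -2*b^2 - 21*b/2 - 3/4


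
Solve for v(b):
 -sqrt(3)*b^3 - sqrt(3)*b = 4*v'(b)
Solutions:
 v(b) = C1 - sqrt(3)*b^4/16 - sqrt(3)*b^2/8


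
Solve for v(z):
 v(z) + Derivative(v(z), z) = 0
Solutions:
 v(z) = C1*exp(-z)


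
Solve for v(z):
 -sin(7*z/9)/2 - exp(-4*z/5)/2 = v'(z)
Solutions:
 v(z) = C1 + 9*cos(7*z/9)/14 + 5*exp(-4*z/5)/8


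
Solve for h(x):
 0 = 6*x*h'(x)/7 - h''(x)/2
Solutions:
 h(x) = C1 + C2*erfi(sqrt(42)*x/7)


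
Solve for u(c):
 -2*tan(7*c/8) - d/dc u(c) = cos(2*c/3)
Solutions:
 u(c) = C1 + 16*log(cos(7*c/8))/7 - 3*sin(2*c/3)/2


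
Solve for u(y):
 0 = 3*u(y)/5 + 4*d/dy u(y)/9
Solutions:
 u(y) = C1*exp(-27*y/20)


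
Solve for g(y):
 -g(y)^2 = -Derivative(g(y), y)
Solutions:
 g(y) = -1/(C1 + y)


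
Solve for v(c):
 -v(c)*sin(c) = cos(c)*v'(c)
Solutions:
 v(c) = C1*cos(c)


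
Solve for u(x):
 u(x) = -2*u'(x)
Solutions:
 u(x) = C1*exp(-x/2)


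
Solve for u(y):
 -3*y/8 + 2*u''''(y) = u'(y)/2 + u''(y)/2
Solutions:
 u(y) = C1 + C2*exp(-3^(1/3)*y*(3^(1/3)/(sqrt(78) + 9)^(1/3) + (sqrt(78) + 9)^(1/3))/12)*sin(3^(1/6)*y*(-3^(2/3)*(sqrt(78) + 9)^(1/3) + 3/(sqrt(78) + 9)^(1/3))/12) + C3*exp(-3^(1/3)*y*(3^(1/3)/(sqrt(78) + 9)^(1/3) + (sqrt(78) + 9)^(1/3))/12)*cos(3^(1/6)*y*(-3^(2/3)*(sqrt(78) + 9)^(1/3) + 3/(sqrt(78) + 9)^(1/3))/12) + C4*exp(3^(1/3)*y*(3^(1/3)/(sqrt(78) + 9)^(1/3) + (sqrt(78) + 9)^(1/3))/6) - 3*y^2/8 + 3*y/4


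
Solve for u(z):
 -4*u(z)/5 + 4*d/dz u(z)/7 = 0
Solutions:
 u(z) = C1*exp(7*z/5)


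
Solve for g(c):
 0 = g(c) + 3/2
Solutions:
 g(c) = -3/2


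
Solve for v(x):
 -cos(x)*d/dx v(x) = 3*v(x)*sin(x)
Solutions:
 v(x) = C1*cos(x)^3


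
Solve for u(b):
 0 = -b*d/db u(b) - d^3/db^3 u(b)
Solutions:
 u(b) = C1 + Integral(C2*airyai(-b) + C3*airybi(-b), b)


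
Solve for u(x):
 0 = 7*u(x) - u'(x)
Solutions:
 u(x) = C1*exp(7*x)


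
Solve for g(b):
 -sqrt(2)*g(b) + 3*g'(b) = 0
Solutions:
 g(b) = C1*exp(sqrt(2)*b/3)


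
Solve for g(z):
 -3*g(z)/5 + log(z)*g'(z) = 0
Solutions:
 g(z) = C1*exp(3*li(z)/5)


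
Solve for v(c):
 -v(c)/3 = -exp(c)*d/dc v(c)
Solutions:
 v(c) = C1*exp(-exp(-c)/3)


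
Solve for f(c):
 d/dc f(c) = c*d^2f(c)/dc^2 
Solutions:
 f(c) = C1 + C2*c^2


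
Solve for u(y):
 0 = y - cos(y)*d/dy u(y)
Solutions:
 u(y) = C1 + Integral(y/cos(y), y)


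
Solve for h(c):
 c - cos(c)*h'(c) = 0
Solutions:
 h(c) = C1 + Integral(c/cos(c), c)


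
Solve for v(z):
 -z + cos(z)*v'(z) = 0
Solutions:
 v(z) = C1 + Integral(z/cos(z), z)


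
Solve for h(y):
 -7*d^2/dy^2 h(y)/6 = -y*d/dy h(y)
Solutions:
 h(y) = C1 + C2*erfi(sqrt(21)*y/7)


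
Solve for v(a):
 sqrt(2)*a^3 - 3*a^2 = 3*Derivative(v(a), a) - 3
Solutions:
 v(a) = C1 + sqrt(2)*a^4/12 - a^3/3 + a


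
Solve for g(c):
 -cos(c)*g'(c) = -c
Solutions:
 g(c) = C1 + Integral(c/cos(c), c)


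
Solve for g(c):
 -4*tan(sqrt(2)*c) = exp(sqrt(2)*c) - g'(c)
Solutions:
 g(c) = C1 + sqrt(2)*exp(sqrt(2)*c)/2 - 2*sqrt(2)*log(cos(sqrt(2)*c))


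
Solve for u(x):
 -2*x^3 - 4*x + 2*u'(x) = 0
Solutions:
 u(x) = C1 + x^4/4 + x^2


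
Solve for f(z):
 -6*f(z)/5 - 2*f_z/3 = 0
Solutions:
 f(z) = C1*exp(-9*z/5)


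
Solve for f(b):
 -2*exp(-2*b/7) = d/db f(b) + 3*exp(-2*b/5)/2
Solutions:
 f(b) = C1 + 15*exp(-2*b/5)/4 + 7*exp(-2*b/7)


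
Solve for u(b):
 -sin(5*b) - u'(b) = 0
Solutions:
 u(b) = C1 + cos(5*b)/5


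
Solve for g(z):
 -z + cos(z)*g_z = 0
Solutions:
 g(z) = C1 + Integral(z/cos(z), z)


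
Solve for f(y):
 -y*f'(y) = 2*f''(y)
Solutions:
 f(y) = C1 + C2*erf(y/2)


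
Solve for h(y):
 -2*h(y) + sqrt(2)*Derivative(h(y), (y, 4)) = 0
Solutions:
 h(y) = C1*exp(-2^(1/8)*y) + C2*exp(2^(1/8)*y) + C3*sin(2^(1/8)*y) + C4*cos(2^(1/8)*y)


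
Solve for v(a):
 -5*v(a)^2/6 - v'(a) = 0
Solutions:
 v(a) = 6/(C1 + 5*a)


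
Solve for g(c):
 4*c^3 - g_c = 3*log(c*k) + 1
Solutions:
 g(c) = C1 + c^4 - 3*c*log(c*k) + 2*c


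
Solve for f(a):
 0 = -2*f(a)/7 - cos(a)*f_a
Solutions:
 f(a) = C1*(sin(a) - 1)^(1/7)/(sin(a) + 1)^(1/7)


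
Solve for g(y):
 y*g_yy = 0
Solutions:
 g(y) = C1 + C2*y


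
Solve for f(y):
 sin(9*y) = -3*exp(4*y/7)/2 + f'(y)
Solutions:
 f(y) = C1 + 21*exp(4*y/7)/8 - cos(9*y)/9


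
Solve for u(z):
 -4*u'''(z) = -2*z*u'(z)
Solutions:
 u(z) = C1 + Integral(C2*airyai(2^(2/3)*z/2) + C3*airybi(2^(2/3)*z/2), z)


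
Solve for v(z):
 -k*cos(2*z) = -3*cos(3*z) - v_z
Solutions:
 v(z) = C1 + k*sin(2*z)/2 - sin(3*z)


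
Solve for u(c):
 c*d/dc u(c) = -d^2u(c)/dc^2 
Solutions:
 u(c) = C1 + C2*erf(sqrt(2)*c/2)


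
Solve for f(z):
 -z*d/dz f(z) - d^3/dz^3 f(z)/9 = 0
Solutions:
 f(z) = C1 + Integral(C2*airyai(-3^(2/3)*z) + C3*airybi(-3^(2/3)*z), z)


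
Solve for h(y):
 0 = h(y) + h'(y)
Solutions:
 h(y) = C1*exp(-y)


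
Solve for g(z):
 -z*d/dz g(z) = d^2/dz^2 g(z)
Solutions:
 g(z) = C1 + C2*erf(sqrt(2)*z/2)


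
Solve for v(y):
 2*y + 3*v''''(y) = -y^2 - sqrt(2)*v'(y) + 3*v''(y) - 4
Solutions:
 v(y) = C1 + C2*exp(2^(1/6)*3^(1/3)*y*(2*3^(1/3)/(sqrt(3) + 3)^(1/3) + 2^(2/3)*(sqrt(3) + 3)^(1/3))/12)*sin(6^(1/6)*y*(-6^(2/3)*(sqrt(3) + 3)^(1/3) + 6/(sqrt(3) + 3)^(1/3))/12) + C3*exp(2^(1/6)*3^(1/3)*y*(2*3^(1/3)/(sqrt(3) + 3)^(1/3) + 2^(2/3)*(sqrt(3) + 3)^(1/3))/12)*cos(6^(1/6)*y*(-6^(2/3)*(sqrt(3) + 3)^(1/3) + 6/(sqrt(3) + 3)^(1/3))/12) + C4*exp(-2^(1/6)*3^(1/3)*y*(2*3^(1/3)/(sqrt(3) + 3)^(1/3) + 2^(2/3)*(sqrt(3) + 3)^(1/3))/6) - sqrt(2)*y^3/6 - 3*y^2/2 - sqrt(2)*y^2/2 - 13*sqrt(2)*y/2 - 3*y


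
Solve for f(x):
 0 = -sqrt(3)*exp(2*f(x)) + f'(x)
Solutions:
 f(x) = log(-sqrt(-1/(C1 + sqrt(3)*x))) - log(2)/2
 f(x) = log(-1/(C1 + sqrt(3)*x))/2 - log(2)/2


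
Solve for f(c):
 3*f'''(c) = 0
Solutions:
 f(c) = C1 + C2*c + C3*c^2


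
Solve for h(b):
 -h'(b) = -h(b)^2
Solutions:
 h(b) = -1/(C1 + b)


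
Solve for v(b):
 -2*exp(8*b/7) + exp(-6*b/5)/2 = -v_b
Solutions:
 v(b) = C1 + 7*exp(8*b/7)/4 + 5*exp(-6*b/5)/12


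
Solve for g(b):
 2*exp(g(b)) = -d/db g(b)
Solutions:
 g(b) = log(1/(C1 + 2*b))


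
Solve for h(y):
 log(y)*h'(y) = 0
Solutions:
 h(y) = C1


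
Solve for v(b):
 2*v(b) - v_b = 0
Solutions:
 v(b) = C1*exp(2*b)


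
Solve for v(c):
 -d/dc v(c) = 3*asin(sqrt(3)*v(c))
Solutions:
 Integral(1/asin(sqrt(3)*_y), (_y, v(c))) = C1 - 3*c


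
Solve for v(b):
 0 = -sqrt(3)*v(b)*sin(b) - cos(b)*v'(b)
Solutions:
 v(b) = C1*cos(b)^(sqrt(3))


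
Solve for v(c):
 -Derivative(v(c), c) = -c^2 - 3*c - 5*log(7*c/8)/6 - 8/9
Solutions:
 v(c) = C1 + c^3/3 + 3*c^2/2 + 5*c*log(c)/6 - 5*c*log(2)/2 + c/18 + 5*c*log(7)/6


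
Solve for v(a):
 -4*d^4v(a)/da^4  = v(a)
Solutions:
 v(a) = (C1*sin(a/2) + C2*cos(a/2))*exp(-a/2) + (C3*sin(a/2) + C4*cos(a/2))*exp(a/2)


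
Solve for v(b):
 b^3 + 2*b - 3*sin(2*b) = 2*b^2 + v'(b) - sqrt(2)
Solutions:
 v(b) = C1 + b^4/4 - 2*b^3/3 + b^2 + sqrt(2)*b + 3*cos(2*b)/2


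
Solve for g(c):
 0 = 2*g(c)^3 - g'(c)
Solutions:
 g(c) = -sqrt(2)*sqrt(-1/(C1 + 2*c))/2
 g(c) = sqrt(2)*sqrt(-1/(C1 + 2*c))/2


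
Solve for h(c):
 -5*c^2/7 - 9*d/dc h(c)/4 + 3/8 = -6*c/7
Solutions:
 h(c) = C1 - 20*c^3/189 + 4*c^2/21 + c/6


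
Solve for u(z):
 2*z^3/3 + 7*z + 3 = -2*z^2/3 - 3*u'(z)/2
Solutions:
 u(z) = C1 - z^4/9 - 4*z^3/27 - 7*z^2/3 - 2*z


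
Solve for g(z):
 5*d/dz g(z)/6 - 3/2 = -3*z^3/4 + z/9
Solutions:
 g(z) = C1 - 9*z^4/40 + z^2/15 + 9*z/5


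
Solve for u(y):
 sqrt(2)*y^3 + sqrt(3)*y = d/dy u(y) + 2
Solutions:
 u(y) = C1 + sqrt(2)*y^4/4 + sqrt(3)*y^2/2 - 2*y


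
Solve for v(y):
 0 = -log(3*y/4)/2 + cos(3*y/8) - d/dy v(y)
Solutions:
 v(y) = C1 - y*log(y)/2 - y*log(3)/2 + y/2 + y*log(2) + 8*sin(3*y/8)/3


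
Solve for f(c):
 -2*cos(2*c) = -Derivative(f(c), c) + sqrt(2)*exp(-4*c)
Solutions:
 f(c) = C1 + sin(2*c) - sqrt(2)*exp(-4*c)/4


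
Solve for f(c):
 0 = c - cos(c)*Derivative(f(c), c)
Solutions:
 f(c) = C1 + Integral(c/cos(c), c)


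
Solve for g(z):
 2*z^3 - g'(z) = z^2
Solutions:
 g(z) = C1 + z^4/2 - z^3/3


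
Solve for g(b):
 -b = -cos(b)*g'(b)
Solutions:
 g(b) = C1 + Integral(b/cos(b), b)


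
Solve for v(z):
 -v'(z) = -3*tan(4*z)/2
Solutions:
 v(z) = C1 - 3*log(cos(4*z))/8


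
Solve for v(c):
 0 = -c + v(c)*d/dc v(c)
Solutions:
 v(c) = -sqrt(C1 + c^2)
 v(c) = sqrt(C1 + c^2)


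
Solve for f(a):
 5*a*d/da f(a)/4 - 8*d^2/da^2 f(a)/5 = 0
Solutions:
 f(a) = C1 + C2*erfi(5*a/8)


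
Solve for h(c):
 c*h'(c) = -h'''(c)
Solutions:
 h(c) = C1 + Integral(C2*airyai(-c) + C3*airybi(-c), c)


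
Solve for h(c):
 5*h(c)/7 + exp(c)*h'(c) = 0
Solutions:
 h(c) = C1*exp(5*exp(-c)/7)


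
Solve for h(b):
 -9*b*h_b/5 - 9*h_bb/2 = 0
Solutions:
 h(b) = C1 + C2*erf(sqrt(5)*b/5)


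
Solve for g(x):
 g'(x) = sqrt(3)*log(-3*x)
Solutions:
 g(x) = C1 + sqrt(3)*x*log(-x) + sqrt(3)*x*(-1 + log(3))


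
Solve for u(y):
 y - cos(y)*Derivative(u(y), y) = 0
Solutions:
 u(y) = C1 + Integral(y/cos(y), y)


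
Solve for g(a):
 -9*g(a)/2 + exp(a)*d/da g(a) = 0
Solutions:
 g(a) = C1*exp(-9*exp(-a)/2)


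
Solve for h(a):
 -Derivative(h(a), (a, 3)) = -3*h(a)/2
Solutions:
 h(a) = C3*exp(2^(2/3)*3^(1/3)*a/2) + (C1*sin(2^(2/3)*3^(5/6)*a/4) + C2*cos(2^(2/3)*3^(5/6)*a/4))*exp(-2^(2/3)*3^(1/3)*a/4)


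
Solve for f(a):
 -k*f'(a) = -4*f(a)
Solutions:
 f(a) = C1*exp(4*a/k)


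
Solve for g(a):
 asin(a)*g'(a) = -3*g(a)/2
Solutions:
 g(a) = C1*exp(-3*Integral(1/asin(a), a)/2)


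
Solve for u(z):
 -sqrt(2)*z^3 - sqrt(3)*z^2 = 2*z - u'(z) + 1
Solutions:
 u(z) = C1 + sqrt(2)*z^4/4 + sqrt(3)*z^3/3 + z^2 + z


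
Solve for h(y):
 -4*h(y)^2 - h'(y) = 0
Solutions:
 h(y) = 1/(C1 + 4*y)


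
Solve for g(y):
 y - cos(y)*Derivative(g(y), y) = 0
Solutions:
 g(y) = C1 + Integral(y/cos(y), y)


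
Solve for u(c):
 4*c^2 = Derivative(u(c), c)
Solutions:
 u(c) = C1 + 4*c^3/3


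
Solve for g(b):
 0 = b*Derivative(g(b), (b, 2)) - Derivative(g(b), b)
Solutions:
 g(b) = C1 + C2*b^2


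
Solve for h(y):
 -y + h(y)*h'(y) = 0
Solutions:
 h(y) = -sqrt(C1 + y^2)
 h(y) = sqrt(C1 + y^2)


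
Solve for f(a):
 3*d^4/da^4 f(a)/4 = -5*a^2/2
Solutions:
 f(a) = C1 + C2*a + C3*a^2 + C4*a^3 - a^6/108


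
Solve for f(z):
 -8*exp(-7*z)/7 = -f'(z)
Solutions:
 f(z) = C1 - 8*exp(-7*z)/49


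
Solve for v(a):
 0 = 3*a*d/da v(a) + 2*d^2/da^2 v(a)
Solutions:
 v(a) = C1 + C2*erf(sqrt(3)*a/2)


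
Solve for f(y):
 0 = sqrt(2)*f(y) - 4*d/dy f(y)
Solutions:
 f(y) = C1*exp(sqrt(2)*y/4)


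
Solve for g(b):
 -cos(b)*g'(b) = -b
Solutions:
 g(b) = C1 + Integral(b/cos(b), b)


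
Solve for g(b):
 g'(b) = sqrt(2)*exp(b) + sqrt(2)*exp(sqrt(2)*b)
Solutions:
 g(b) = C1 + sqrt(2)*exp(b) + exp(sqrt(2)*b)


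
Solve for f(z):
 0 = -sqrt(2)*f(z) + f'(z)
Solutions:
 f(z) = C1*exp(sqrt(2)*z)


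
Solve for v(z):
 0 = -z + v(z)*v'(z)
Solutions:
 v(z) = -sqrt(C1 + z^2)
 v(z) = sqrt(C1 + z^2)


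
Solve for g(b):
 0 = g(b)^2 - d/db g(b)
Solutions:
 g(b) = -1/(C1 + b)


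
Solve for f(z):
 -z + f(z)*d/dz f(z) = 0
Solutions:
 f(z) = -sqrt(C1 + z^2)
 f(z) = sqrt(C1 + z^2)


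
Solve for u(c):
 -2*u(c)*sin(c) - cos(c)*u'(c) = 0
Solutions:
 u(c) = C1*cos(c)^2


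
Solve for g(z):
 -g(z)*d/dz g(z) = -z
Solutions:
 g(z) = -sqrt(C1 + z^2)
 g(z) = sqrt(C1 + z^2)


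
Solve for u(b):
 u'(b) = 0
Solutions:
 u(b) = C1


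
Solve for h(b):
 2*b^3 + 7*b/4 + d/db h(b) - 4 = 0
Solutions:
 h(b) = C1 - b^4/2 - 7*b^2/8 + 4*b


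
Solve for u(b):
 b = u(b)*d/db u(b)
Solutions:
 u(b) = -sqrt(C1 + b^2)
 u(b) = sqrt(C1 + b^2)


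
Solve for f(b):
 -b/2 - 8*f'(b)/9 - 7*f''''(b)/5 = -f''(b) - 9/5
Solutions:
 f(b) = C1 + C2*exp(105^(1/3)*b*(105^(1/3)/(sqrt(679) + 28)^(1/3) + (sqrt(679) + 28)^(1/3))/42)*sin(3^(1/6)*35^(1/3)*b*(-3^(2/3)*(sqrt(679) + 28)^(1/3) + 3*35^(1/3)/(sqrt(679) + 28)^(1/3))/42) + C3*exp(105^(1/3)*b*(105^(1/3)/(sqrt(679) + 28)^(1/3) + (sqrt(679) + 28)^(1/3))/42)*cos(3^(1/6)*35^(1/3)*b*(-3^(2/3)*(sqrt(679) + 28)^(1/3) + 3*35^(1/3)/(sqrt(679) + 28)^(1/3))/42) + C4*exp(-105^(1/3)*b*(105^(1/3)/(sqrt(679) + 28)^(1/3) + (sqrt(679) + 28)^(1/3))/21) - 9*b^2/32 + 891*b/640


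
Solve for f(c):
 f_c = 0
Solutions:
 f(c) = C1


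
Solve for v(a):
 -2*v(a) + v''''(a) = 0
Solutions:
 v(a) = C1*exp(-2^(1/4)*a) + C2*exp(2^(1/4)*a) + C3*sin(2^(1/4)*a) + C4*cos(2^(1/4)*a)


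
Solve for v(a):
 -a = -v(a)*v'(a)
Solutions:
 v(a) = -sqrt(C1 + a^2)
 v(a) = sqrt(C1 + a^2)


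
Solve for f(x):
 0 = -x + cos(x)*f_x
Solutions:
 f(x) = C1 + Integral(x/cos(x), x)


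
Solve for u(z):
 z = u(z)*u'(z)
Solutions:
 u(z) = -sqrt(C1 + z^2)
 u(z) = sqrt(C1 + z^2)


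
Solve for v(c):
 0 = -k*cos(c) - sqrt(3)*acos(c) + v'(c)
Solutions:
 v(c) = C1 + k*sin(c) + sqrt(3)*(c*acos(c) - sqrt(1 - c^2))


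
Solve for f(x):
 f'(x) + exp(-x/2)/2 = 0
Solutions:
 f(x) = C1 + exp(-x/2)


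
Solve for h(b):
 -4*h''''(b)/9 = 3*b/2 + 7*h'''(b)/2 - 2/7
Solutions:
 h(b) = C1 + C2*b + C3*b^2 + C4*exp(-63*b/8) - b^4/56 + 10*b^3/441


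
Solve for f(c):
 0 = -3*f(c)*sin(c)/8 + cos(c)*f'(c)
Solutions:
 f(c) = C1/cos(c)^(3/8)


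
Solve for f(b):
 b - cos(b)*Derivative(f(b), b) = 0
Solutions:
 f(b) = C1 + Integral(b/cos(b), b)


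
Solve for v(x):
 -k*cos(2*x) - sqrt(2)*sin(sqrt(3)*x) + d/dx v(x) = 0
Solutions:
 v(x) = C1 + k*sin(2*x)/2 - sqrt(6)*cos(sqrt(3)*x)/3


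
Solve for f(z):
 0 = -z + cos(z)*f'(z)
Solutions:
 f(z) = C1 + Integral(z/cos(z), z)


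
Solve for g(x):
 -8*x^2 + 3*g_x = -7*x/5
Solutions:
 g(x) = C1 + 8*x^3/9 - 7*x^2/30


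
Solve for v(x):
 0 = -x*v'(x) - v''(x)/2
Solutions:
 v(x) = C1 + C2*erf(x)


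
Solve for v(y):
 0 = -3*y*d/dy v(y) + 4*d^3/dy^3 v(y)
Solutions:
 v(y) = C1 + Integral(C2*airyai(6^(1/3)*y/2) + C3*airybi(6^(1/3)*y/2), y)


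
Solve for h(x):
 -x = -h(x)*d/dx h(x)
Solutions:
 h(x) = -sqrt(C1 + x^2)
 h(x) = sqrt(C1 + x^2)


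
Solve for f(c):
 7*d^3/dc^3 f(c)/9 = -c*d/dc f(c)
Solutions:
 f(c) = C1 + Integral(C2*airyai(-21^(2/3)*c/7) + C3*airybi(-21^(2/3)*c/7), c)


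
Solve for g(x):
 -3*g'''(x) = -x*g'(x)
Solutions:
 g(x) = C1 + Integral(C2*airyai(3^(2/3)*x/3) + C3*airybi(3^(2/3)*x/3), x)


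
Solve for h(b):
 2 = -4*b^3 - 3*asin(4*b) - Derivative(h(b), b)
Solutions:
 h(b) = C1 - b^4 - 3*b*asin(4*b) - 2*b - 3*sqrt(1 - 16*b^2)/4


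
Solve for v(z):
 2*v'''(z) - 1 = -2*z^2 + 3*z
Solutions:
 v(z) = C1 + C2*z + C3*z^2 - z^5/60 + z^4/16 + z^3/12


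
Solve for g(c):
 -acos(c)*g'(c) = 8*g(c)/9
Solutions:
 g(c) = C1*exp(-8*Integral(1/acos(c), c)/9)


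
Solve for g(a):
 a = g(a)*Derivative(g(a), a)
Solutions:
 g(a) = -sqrt(C1 + a^2)
 g(a) = sqrt(C1 + a^2)


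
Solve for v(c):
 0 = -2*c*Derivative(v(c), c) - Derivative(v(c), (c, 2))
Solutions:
 v(c) = C1 + C2*erf(c)


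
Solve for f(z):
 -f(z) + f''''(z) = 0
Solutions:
 f(z) = C1*exp(-z) + C2*exp(z) + C3*sin(z) + C4*cos(z)


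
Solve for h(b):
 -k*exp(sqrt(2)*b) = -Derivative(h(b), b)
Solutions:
 h(b) = C1 + sqrt(2)*k*exp(sqrt(2)*b)/2


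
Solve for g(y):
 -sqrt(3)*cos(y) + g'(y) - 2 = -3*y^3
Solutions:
 g(y) = C1 - 3*y^4/4 + 2*y + sqrt(3)*sin(y)


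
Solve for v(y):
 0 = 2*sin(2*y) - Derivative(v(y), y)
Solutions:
 v(y) = C1 - cos(2*y)


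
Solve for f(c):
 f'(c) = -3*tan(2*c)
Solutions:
 f(c) = C1 + 3*log(cos(2*c))/2


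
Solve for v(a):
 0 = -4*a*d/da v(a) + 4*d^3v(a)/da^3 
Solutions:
 v(a) = C1 + Integral(C2*airyai(a) + C3*airybi(a), a)


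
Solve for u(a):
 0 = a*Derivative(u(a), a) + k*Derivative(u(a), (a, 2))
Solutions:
 u(a) = C1 + C2*sqrt(k)*erf(sqrt(2)*a*sqrt(1/k)/2)


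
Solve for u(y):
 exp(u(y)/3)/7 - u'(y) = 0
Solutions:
 u(y) = 3*log(-1/(C1 + y)) + 3*log(21)


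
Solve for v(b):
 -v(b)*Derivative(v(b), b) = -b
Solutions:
 v(b) = -sqrt(C1 + b^2)
 v(b) = sqrt(C1 + b^2)


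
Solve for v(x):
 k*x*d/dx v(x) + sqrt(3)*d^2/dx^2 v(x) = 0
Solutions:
 v(x) = Piecewise((-sqrt(2)*3^(1/4)*sqrt(pi)*C1*erf(sqrt(2)*3^(3/4)*sqrt(k)*x/6)/(2*sqrt(k)) - C2, (k > 0) | (k < 0)), (-C1*x - C2, True))


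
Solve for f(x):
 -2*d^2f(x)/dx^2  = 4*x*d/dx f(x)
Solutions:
 f(x) = C1 + C2*erf(x)


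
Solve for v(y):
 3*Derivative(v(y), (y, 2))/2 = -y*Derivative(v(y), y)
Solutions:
 v(y) = C1 + C2*erf(sqrt(3)*y/3)
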